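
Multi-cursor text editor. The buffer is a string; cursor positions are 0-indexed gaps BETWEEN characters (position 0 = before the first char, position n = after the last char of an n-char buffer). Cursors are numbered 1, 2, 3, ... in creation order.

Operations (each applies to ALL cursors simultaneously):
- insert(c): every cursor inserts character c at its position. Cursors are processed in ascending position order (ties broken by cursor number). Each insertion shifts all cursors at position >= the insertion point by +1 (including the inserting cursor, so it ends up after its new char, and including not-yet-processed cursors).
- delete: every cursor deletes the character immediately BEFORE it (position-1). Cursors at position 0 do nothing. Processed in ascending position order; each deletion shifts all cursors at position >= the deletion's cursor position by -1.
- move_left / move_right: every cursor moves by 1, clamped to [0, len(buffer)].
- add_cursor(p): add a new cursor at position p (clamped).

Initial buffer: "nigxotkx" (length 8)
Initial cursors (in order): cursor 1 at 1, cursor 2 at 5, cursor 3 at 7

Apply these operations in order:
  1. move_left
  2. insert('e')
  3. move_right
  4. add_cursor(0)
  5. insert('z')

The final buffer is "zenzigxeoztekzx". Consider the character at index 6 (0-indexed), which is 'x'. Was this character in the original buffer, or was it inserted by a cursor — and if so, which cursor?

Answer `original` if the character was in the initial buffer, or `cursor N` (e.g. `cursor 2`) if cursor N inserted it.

Answer: original

Derivation:
After op 1 (move_left): buffer="nigxotkx" (len 8), cursors c1@0 c2@4 c3@6, authorship ........
After op 2 (insert('e')): buffer="enigxeotekx" (len 11), cursors c1@1 c2@6 c3@9, authorship 1....2..3..
After op 3 (move_right): buffer="enigxeotekx" (len 11), cursors c1@2 c2@7 c3@10, authorship 1....2..3..
After op 4 (add_cursor(0)): buffer="enigxeotekx" (len 11), cursors c4@0 c1@2 c2@7 c3@10, authorship 1....2..3..
After op 5 (insert('z')): buffer="zenzigxeoztekzx" (len 15), cursors c4@1 c1@4 c2@10 c3@14, authorship 41.1...2.2.3.3.
Authorship (.=original, N=cursor N): 4 1 . 1 . . . 2 . 2 . 3 . 3 .
Index 6: author = original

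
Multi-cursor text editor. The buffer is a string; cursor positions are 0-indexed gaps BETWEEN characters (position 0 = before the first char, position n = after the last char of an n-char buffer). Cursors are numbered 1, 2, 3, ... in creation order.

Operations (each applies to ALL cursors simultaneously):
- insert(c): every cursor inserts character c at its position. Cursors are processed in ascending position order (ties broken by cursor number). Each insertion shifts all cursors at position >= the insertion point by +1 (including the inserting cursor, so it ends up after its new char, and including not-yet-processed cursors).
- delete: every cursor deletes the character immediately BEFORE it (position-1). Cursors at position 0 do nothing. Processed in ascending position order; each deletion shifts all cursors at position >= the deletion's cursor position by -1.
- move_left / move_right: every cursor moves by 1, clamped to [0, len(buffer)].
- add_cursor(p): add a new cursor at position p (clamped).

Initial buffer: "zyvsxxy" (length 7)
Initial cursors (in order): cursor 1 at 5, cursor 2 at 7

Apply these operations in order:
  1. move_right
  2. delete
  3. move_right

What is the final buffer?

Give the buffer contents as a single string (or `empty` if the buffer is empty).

After op 1 (move_right): buffer="zyvsxxy" (len 7), cursors c1@6 c2@7, authorship .......
After op 2 (delete): buffer="zyvsx" (len 5), cursors c1@5 c2@5, authorship .....
After op 3 (move_right): buffer="zyvsx" (len 5), cursors c1@5 c2@5, authorship .....

Answer: zyvsx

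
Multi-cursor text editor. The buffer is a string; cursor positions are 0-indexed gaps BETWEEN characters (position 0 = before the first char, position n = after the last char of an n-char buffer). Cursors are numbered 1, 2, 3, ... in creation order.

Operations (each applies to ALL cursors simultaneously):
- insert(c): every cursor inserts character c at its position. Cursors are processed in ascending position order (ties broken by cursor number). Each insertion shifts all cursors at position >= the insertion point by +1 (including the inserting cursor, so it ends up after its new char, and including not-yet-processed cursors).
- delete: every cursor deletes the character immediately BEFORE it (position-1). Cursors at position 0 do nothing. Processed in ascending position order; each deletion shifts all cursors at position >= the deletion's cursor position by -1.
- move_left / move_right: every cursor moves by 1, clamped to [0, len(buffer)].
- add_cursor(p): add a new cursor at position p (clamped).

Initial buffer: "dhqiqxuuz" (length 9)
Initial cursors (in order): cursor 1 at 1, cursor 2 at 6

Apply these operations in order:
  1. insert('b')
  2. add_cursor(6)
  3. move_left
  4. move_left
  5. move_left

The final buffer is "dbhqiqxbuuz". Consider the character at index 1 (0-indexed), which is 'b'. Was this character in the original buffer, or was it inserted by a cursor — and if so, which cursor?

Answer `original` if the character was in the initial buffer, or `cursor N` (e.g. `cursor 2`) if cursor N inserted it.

After op 1 (insert('b')): buffer="dbhqiqxbuuz" (len 11), cursors c1@2 c2@8, authorship .1.....2...
After op 2 (add_cursor(6)): buffer="dbhqiqxbuuz" (len 11), cursors c1@2 c3@6 c2@8, authorship .1.....2...
After op 3 (move_left): buffer="dbhqiqxbuuz" (len 11), cursors c1@1 c3@5 c2@7, authorship .1.....2...
After op 4 (move_left): buffer="dbhqiqxbuuz" (len 11), cursors c1@0 c3@4 c2@6, authorship .1.....2...
After op 5 (move_left): buffer="dbhqiqxbuuz" (len 11), cursors c1@0 c3@3 c2@5, authorship .1.....2...
Authorship (.=original, N=cursor N): . 1 . . . . . 2 . . .
Index 1: author = 1

Answer: cursor 1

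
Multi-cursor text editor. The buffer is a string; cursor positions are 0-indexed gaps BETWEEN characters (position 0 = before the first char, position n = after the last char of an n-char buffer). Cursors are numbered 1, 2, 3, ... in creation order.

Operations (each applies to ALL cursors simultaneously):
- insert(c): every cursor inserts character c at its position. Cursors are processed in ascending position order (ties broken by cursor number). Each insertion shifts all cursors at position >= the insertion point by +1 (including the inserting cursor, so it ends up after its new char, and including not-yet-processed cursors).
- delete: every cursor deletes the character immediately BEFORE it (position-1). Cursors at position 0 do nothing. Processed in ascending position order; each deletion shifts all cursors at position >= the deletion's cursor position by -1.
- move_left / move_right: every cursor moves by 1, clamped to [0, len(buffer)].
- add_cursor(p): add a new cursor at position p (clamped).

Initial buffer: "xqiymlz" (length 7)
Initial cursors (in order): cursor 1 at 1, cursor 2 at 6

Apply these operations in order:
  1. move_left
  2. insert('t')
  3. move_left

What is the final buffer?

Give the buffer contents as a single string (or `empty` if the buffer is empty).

After op 1 (move_left): buffer="xqiymlz" (len 7), cursors c1@0 c2@5, authorship .......
After op 2 (insert('t')): buffer="txqiymtlz" (len 9), cursors c1@1 c2@7, authorship 1.....2..
After op 3 (move_left): buffer="txqiymtlz" (len 9), cursors c1@0 c2@6, authorship 1.....2..

Answer: txqiymtlz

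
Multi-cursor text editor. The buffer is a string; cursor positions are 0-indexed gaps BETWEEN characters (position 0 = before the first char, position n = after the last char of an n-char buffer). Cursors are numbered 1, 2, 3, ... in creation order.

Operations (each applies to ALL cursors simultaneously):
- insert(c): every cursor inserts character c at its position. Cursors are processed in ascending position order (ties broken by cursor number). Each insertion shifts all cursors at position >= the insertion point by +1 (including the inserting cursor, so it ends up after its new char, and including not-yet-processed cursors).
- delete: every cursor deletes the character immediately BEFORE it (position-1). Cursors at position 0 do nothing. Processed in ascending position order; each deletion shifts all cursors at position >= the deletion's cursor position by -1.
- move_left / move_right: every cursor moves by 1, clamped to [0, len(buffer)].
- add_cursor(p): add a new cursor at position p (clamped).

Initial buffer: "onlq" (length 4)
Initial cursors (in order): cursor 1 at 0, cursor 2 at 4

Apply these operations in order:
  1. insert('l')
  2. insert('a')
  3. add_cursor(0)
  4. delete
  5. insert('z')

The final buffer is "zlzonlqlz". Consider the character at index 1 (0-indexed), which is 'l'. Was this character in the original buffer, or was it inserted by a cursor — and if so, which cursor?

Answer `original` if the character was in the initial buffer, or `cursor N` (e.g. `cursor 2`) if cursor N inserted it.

After op 1 (insert('l')): buffer="lonlql" (len 6), cursors c1@1 c2@6, authorship 1....2
After op 2 (insert('a')): buffer="laonlqla" (len 8), cursors c1@2 c2@8, authorship 11....22
After op 3 (add_cursor(0)): buffer="laonlqla" (len 8), cursors c3@0 c1@2 c2@8, authorship 11....22
After op 4 (delete): buffer="lonlql" (len 6), cursors c3@0 c1@1 c2@6, authorship 1....2
After op 5 (insert('z')): buffer="zlzonlqlz" (len 9), cursors c3@1 c1@3 c2@9, authorship 311....22
Authorship (.=original, N=cursor N): 3 1 1 . . . . 2 2
Index 1: author = 1

Answer: cursor 1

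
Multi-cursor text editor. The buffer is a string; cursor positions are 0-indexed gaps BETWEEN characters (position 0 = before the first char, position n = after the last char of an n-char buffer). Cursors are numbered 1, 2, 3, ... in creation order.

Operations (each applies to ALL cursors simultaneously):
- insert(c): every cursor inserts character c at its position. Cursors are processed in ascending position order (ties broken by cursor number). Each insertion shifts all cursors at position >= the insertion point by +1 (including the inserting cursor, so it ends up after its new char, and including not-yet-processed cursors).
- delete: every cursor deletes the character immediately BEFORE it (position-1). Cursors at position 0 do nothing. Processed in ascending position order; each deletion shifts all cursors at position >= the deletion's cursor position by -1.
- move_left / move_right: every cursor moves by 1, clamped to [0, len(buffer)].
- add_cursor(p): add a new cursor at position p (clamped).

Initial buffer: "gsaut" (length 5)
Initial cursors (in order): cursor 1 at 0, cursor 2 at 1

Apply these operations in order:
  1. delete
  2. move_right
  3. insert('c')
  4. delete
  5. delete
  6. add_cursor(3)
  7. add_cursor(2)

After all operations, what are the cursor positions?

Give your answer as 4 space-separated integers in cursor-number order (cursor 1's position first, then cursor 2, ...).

Answer: 0 0 3 2

Derivation:
After op 1 (delete): buffer="saut" (len 4), cursors c1@0 c2@0, authorship ....
After op 2 (move_right): buffer="saut" (len 4), cursors c1@1 c2@1, authorship ....
After op 3 (insert('c')): buffer="sccaut" (len 6), cursors c1@3 c2@3, authorship .12...
After op 4 (delete): buffer="saut" (len 4), cursors c1@1 c2@1, authorship ....
After op 5 (delete): buffer="aut" (len 3), cursors c1@0 c2@0, authorship ...
After op 6 (add_cursor(3)): buffer="aut" (len 3), cursors c1@0 c2@0 c3@3, authorship ...
After op 7 (add_cursor(2)): buffer="aut" (len 3), cursors c1@0 c2@0 c4@2 c3@3, authorship ...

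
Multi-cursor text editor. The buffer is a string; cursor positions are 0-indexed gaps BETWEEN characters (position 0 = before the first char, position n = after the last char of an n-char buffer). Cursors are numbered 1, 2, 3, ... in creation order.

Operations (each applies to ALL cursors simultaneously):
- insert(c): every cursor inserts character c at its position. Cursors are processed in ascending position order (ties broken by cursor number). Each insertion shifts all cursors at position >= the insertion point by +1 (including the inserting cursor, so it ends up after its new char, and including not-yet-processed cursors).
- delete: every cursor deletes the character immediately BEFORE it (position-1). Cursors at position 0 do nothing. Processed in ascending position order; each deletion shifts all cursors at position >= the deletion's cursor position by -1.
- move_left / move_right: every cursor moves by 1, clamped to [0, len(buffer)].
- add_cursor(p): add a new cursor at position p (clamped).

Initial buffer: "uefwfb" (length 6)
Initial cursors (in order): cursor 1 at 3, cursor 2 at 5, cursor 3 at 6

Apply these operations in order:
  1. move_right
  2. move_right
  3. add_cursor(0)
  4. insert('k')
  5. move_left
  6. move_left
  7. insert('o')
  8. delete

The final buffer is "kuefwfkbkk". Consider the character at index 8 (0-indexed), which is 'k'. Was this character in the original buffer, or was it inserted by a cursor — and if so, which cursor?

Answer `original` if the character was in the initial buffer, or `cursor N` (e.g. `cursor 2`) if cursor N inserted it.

Answer: cursor 2

Derivation:
After op 1 (move_right): buffer="uefwfb" (len 6), cursors c1@4 c2@6 c3@6, authorship ......
After op 2 (move_right): buffer="uefwfb" (len 6), cursors c1@5 c2@6 c3@6, authorship ......
After op 3 (add_cursor(0)): buffer="uefwfb" (len 6), cursors c4@0 c1@5 c2@6 c3@6, authorship ......
After op 4 (insert('k')): buffer="kuefwfkbkk" (len 10), cursors c4@1 c1@7 c2@10 c3@10, authorship 4.....1.23
After op 5 (move_left): buffer="kuefwfkbkk" (len 10), cursors c4@0 c1@6 c2@9 c3@9, authorship 4.....1.23
After op 6 (move_left): buffer="kuefwfkbkk" (len 10), cursors c4@0 c1@5 c2@8 c3@8, authorship 4.....1.23
After op 7 (insert('o')): buffer="okuefwofkbookk" (len 14), cursors c4@1 c1@7 c2@12 c3@12, authorship 44....1.1.2323
After op 8 (delete): buffer="kuefwfkbkk" (len 10), cursors c4@0 c1@5 c2@8 c3@8, authorship 4.....1.23
Authorship (.=original, N=cursor N): 4 . . . . . 1 . 2 3
Index 8: author = 2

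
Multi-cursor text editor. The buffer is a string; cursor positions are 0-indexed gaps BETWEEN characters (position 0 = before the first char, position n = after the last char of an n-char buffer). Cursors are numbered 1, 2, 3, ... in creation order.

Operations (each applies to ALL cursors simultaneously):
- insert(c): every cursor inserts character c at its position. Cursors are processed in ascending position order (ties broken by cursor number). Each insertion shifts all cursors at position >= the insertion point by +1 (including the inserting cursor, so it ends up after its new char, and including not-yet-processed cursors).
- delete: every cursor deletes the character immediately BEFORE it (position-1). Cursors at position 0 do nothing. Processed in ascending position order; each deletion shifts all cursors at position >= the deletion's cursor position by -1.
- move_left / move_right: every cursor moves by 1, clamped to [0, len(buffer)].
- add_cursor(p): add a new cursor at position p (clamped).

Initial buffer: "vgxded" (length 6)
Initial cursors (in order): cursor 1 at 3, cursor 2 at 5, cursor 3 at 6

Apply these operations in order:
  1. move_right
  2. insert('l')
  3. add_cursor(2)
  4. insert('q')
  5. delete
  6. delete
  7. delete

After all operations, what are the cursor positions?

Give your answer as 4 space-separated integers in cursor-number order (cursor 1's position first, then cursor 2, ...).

After op 1 (move_right): buffer="vgxded" (len 6), cursors c1@4 c2@6 c3@6, authorship ......
After op 2 (insert('l')): buffer="vgxdledll" (len 9), cursors c1@5 c2@9 c3@9, authorship ....1..23
After op 3 (add_cursor(2)): buffer="vgxdledll" (len 9), cursors c4@2 c1@5 c2@9 c3@9, authorship ....1..23
After op 4 (insert('q')): buffer="vgqxdlqedllqq" (len 13), cursors c4@3 c1@7 c2@13 c3@13, authorship ..4..11..2323
After op 5 (delete): buffer="vgxdledll" (len 9), cursors c4@2 c1@5 c2@9 c3@9, authorship ....1..23
After op 6 (delete): buffer="vxded" (len 5), cursors c4@1 c1@3 c2@5 c3@5, authorship .....
After op 7 (delete): buffer="x" (len 1), cursors c4@0 c1@1 c2@1 c3@1, authorship .

Answer: 1 1 1 0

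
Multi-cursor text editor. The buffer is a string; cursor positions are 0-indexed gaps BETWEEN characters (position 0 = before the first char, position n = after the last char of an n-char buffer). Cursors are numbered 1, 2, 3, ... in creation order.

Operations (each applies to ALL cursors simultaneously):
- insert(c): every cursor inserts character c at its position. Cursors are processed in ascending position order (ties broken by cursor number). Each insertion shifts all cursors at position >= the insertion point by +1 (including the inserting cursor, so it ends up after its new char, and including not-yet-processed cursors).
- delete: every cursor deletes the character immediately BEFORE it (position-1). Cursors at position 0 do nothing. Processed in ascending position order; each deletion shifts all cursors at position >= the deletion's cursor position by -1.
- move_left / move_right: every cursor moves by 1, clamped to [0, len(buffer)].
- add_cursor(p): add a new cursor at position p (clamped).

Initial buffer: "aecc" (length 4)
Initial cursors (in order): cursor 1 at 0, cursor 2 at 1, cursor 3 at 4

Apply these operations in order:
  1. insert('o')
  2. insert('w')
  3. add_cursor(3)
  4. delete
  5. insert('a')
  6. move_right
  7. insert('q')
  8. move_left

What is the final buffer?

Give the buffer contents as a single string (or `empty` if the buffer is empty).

After op 1 (insert('o')): buffer="oaoecco" (len 7), cursors c1@1 c2@3 c3@7, authorship 1.2...3
After op 2 (insert('w')): buffer="owaoweccow" (len 10), cursors c1@2 c2@5 c3@10, authorship 11.22...33
After op 3 (add_cursor(3)): buffer="owaoweccow" (len 10), cursors c1@2 c4@3 c2@5 c3@10, authorship 11.22...33
After op 4 (delete): buffer="ooecco" (len 6), cursors c1@1 c4@1 c2@2 c3@6, authorship 12...3
After op 5 (insert('a')): buffer="oaaoaeccoa" (len 10), cursors c1@3 c4@3 c2@5 c3@10, authorship 11422...33
After op 6 (move_right): buffer="oaaoaeccoa" (len 10), cursors c1@4 c4@4 c2@6 c3@10, authorship 11422...33
After op 7 (insert('q')): buffer="oaaoqqaeqccoaq" (len 14), cursors c1@6 c4@6 c2@9 c3@14, authorship 1142142.2..333
After op 8 (move_left): buffer="oaaoqqaeqccoaq" (len 14), cursors c1@5 c4@5 c2@8 c3@13, authorship 1142142.2..333

Answer: oaaoqqaeqccoaq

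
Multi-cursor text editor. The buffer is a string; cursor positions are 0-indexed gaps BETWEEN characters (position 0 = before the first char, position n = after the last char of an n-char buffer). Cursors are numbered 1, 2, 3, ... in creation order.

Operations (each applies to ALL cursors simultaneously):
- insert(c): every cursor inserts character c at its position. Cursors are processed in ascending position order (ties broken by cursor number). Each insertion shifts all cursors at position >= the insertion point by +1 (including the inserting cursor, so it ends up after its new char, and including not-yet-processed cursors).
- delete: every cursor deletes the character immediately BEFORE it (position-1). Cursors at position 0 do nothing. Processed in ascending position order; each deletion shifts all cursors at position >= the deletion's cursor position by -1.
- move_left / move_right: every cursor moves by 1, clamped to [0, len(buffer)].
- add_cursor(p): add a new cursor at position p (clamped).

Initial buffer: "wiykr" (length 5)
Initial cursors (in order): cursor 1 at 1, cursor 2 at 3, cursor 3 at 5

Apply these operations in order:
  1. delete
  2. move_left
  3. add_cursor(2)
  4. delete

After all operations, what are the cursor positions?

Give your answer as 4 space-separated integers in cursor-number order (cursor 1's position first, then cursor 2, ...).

Answer: 0 0 0 0

Derivation:
After op 1 (delete): buffer="ik" (len 2), cursors c1@0 c2@1 c3@2, authorship ..
After op 2 (move_left): buffer="ik" (len 2), cursors c1@0 c2@0 c3@1, authorship ..
After op 3 (add_cursor(2)): buffer="ik" (len 2), cursors c1@0 c2@0 c3@1 c4@2, authorship ..
After op 4 (delete): buffer="" (len 0), cursors c1@0 c2@0 c3@0 c4@0, authorship 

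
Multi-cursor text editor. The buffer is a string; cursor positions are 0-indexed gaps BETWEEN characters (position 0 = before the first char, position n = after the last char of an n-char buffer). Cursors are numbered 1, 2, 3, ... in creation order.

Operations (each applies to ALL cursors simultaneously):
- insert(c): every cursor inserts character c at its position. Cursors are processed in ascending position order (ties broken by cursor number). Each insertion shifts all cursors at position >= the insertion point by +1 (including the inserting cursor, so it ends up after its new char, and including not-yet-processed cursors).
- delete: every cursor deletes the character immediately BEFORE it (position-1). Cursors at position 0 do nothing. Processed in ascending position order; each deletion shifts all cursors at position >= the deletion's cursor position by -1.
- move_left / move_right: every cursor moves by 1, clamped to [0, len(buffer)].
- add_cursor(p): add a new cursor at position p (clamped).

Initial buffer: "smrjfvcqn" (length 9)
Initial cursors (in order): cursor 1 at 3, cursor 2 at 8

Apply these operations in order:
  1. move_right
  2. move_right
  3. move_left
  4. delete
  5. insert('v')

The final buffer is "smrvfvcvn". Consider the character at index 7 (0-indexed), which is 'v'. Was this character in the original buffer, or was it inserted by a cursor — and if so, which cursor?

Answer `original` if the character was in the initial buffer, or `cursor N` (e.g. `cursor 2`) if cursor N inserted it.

After op 1 (move_right): buffer="smrjfvcqn" (len 9), cursors c1@4 c2@9, authorship .........
After op 2 (move_right): buffer="smrjfvcqn" (len 9), cursors c1@5 c2@9, authorship .........
After op 3 (move_left): buffer="smrjfvcqn" (len 9), cursors c1@4 c2@8, authorship .........
After op 4 (delete): buffer="smrfvcn" (len 7), cursors c1@3 c2@6, authorship .......
After op 5 (insert('v')): buffer="smrvfvcvn" (len 9), cursors c1@4 c2@8, authorship ...1...2.
Authorship (.=original, N=cursor N): . . . 1 . . . 2 .
Index 7: author = 2

Answer: cursor 2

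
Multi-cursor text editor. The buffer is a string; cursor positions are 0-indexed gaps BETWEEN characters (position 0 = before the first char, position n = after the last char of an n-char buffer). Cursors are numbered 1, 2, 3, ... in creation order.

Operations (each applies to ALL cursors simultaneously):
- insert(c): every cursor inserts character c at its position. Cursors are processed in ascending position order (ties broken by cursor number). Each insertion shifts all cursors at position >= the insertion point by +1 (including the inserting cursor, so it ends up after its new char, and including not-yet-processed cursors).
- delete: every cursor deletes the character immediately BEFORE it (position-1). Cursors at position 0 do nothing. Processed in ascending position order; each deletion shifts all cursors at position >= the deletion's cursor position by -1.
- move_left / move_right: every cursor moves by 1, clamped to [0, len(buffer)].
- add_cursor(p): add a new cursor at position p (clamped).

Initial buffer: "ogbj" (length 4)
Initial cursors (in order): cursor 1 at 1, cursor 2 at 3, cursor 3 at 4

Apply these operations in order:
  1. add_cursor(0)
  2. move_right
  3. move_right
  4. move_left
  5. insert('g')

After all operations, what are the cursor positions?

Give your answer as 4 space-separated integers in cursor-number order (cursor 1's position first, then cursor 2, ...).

Answer: 4 7 7 2

Derivation:
After op 1 (add_cursor(0)): buffer="ogbj" (len 4), cursors c4@0 c1@1 c2@3 c3@4, authorship ....
After op 2 (move_right): buffer="ogbj" (len 4), cursors c4@1 c1@2 c2@4 c3@4, authorship ....
After op 3 (move_right): buffer="ogbj" (len 4), cursors c4@2 c1@3 c2@4 c3@4, authorship ....
After op 4 (move_left): buffer="ogbj" (len 4), cursors c4@1 c1@2 c2@3 c3@3, authorship ....
After op 5 (insert('g')): buffer="ogggbggj" (len 8), cursors c4@2 c1@4 c2@7 c3@7, authorship .4.1.23.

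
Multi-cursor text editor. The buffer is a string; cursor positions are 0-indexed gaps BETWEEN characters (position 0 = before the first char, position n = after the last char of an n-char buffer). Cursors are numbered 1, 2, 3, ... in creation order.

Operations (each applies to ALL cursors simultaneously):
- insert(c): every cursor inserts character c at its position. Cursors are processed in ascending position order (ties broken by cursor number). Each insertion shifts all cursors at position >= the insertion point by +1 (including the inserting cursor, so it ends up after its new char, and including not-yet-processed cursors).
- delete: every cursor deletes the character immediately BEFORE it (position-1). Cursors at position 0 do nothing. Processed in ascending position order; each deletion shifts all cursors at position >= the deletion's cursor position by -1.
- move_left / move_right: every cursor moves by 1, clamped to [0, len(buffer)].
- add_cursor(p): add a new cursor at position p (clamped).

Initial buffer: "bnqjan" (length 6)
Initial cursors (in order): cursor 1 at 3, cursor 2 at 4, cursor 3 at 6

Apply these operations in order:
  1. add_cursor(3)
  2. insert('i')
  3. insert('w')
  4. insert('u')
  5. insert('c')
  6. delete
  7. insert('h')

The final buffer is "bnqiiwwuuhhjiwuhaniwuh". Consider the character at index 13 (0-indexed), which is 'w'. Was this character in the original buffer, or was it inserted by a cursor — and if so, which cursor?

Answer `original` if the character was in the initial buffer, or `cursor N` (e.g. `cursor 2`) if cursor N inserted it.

Answer: cursor 2

Derivation:
After op 1 (add_cursor(3)): buffer="bnqjan" (len 6), cursors c1@3 c4@3 c2@4 c3@6, authorship ......
After op 2 (insert('i')): buffer="bnqiijiani" (len 10), cursors c1@5 c4@5 c2@7 c3@10, authorship ...14.2..3
After op 3 (insert('w')): buffer="bnqiiwwjiwaniw" (len 14), cursors c1@7 c4@7 c2@10 c3@14, authorship ...1414.22..33
After op 4 (insert('u')): buffer="bnqiiwwuujiwuaniwu" (len 18), cursors c1@9 c4@9 c2@13 c3@18, authorship ...141414.222..333
After op 5 (insert('c')): buffer="bnqiiwwuuccjiwucaniwuc" (len 22), cursors c1@11 c4@11 c2@16 c3@22, authorship ...14141414.2222..3333
After op 6 (delete): buffer="bnqiiwwuujiwuaniwu" (len 18), cursors c1@9 c4@9 c2@13 c3@18, authorship ...141414.222..333
After op 7 (insert('h')): buffer="bnqiiwwuuhhjiwuhaniwuh" (len 22), cursors c1@11 c4@11 c2@16 c3@22, authorship ...14141414.2222..3333
Authorship (.=original, N=cursor N): . . . 1 4 1 4 1 4 1 4 . 2 2 2 2 . . 3 3 3 3
Index 13: author = 2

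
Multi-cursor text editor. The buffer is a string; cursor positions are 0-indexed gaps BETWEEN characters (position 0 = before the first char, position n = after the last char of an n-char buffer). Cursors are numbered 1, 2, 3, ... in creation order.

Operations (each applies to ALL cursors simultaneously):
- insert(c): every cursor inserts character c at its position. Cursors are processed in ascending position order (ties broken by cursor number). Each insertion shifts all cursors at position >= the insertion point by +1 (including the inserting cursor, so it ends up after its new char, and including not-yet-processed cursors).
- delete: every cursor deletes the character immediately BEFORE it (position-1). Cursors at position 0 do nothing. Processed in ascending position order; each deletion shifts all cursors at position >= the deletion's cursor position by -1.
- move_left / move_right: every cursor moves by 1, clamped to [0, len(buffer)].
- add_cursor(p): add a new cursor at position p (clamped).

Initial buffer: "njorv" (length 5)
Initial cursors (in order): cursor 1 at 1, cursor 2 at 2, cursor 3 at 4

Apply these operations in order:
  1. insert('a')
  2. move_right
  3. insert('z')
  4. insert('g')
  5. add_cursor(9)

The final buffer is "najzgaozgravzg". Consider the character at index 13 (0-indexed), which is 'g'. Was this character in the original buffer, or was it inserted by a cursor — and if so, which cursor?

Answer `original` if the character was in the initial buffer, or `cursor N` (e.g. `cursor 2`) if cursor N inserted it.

Answer: cursor 3

Derivation:
After op 1 (insert('a')): buffer="najaorav" (len 8), cursors c1@2 c2@4 c3@7, authorship .1.2..3.
After op 2 (move_right): buffer="najaorav" (len 8), cursors c1@3 c2@5 c3@8, authorship .1.2..3.
After op 3 (insert('z')): buffer="najzaozravz" (len 11), cursors c1@4 c2@7 c3@11, authorship .1.12.2.3.3
After op 4 (insert('g')): buffer="najzgaozgravzg" (len 14), cursors c1@5 c2@9 c3@14, authorship .1.112.22.3.33
After op 5 (add_cursor(9)): buffer="najzgaozgravzg" (len 14), cursors c1@5 c2@9 c4@9 c3@14, authorship .1.112.22.3.33
Authorship (.=original, N=cursor N): . 1 . 1 1 2 . 2 2 . 3 . 3 3
Index 13: author = 3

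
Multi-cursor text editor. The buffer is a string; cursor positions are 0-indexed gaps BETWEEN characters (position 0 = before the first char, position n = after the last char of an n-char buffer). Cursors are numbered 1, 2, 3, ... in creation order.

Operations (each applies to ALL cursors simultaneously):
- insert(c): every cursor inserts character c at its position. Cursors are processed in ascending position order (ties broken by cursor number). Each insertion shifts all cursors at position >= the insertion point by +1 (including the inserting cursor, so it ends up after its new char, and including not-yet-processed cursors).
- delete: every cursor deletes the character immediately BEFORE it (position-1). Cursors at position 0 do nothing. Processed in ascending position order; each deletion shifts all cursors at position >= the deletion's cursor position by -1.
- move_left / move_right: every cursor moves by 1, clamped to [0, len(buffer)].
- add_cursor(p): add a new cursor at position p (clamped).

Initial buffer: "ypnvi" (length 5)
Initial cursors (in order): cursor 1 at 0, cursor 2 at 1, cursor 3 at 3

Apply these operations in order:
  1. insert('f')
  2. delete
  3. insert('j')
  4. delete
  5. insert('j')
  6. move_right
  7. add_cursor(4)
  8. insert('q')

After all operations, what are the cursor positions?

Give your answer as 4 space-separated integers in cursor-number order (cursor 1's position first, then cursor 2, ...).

Answer: 3 7 11 7

Derivation:
After op 1 (insert('f')): buffer="fyfpnfvi" (len 8), cursors c1@1 c2@3 c3@6, authorship 1.2..3..
After op 2 (delete): buffer="ypnvi" (len 5), cursors c1@0 c2@1 c3@3, authorship .....
After op 3 (insert('j')): buffer="jyjpnjvi" (len 8), cursors c1@1 c2@3 c3@6, authorship 1.2..3..
After op 4 (delete): buffer="ypnvi" (len 5), cursors c1@0 c2@1 c3@3, authorship .....
After op 5 (insert('j')): buffer="jyjpnjvi" (len 8), cursors c1@1 c2@3 c3@6, authorship 1.2..3..
After op 6 (move_right): buffer="jyjpnjvi" (len 8), cursors c1@2 c2@4 c3@7, authorship 1.2..3..
After op 7 (add_cursor(4)): buffer="jyjpnjvi" (len 8), cursors c1@2 c2@4 c4@4 c3@7, authorship 1.2..3..
After op 8 (insert('q')): buffer="jyqjpqqnjvqi" (len 12), cursors c1@3 c2@7 c4@7 c3@11, authorship 1.12.24.3.3.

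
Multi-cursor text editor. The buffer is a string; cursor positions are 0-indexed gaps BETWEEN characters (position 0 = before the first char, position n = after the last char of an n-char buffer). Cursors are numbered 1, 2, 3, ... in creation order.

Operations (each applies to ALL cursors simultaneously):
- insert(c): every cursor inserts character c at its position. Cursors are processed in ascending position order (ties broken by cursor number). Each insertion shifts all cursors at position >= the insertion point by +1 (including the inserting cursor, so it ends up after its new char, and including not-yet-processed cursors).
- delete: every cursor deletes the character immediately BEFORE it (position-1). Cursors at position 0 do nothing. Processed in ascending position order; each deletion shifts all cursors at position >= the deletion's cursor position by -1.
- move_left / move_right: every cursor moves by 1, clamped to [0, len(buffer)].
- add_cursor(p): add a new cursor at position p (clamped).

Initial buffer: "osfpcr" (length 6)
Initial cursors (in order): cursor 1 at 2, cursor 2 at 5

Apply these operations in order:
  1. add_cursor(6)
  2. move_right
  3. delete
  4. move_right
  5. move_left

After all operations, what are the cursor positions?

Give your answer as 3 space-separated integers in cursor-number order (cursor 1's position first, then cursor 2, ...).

Answer: 2 2 2

Derivation:
After op 1 (add_cursor(6)): buffer="osfpcr" (len 6), cursors c1@2 c2@5 c3@6, authorship ......
After op 2 (move_right): buffer="osfpcr" (len 6), cursors c1@3 c2@6 c3@6, authorship ......
After op 3 (delete): buffer="osp" (len 3), cursors c1@2 c2@3 c3@3, authorship ...
After op 4 (move_right): buffer="osp" (len 3), cursors c1@3 c2@3 c3@3, authorship ...
After op 5 (move_left): buffer="osp" (len 3), cursors c1@2 c2@2 c3@2, authorship ...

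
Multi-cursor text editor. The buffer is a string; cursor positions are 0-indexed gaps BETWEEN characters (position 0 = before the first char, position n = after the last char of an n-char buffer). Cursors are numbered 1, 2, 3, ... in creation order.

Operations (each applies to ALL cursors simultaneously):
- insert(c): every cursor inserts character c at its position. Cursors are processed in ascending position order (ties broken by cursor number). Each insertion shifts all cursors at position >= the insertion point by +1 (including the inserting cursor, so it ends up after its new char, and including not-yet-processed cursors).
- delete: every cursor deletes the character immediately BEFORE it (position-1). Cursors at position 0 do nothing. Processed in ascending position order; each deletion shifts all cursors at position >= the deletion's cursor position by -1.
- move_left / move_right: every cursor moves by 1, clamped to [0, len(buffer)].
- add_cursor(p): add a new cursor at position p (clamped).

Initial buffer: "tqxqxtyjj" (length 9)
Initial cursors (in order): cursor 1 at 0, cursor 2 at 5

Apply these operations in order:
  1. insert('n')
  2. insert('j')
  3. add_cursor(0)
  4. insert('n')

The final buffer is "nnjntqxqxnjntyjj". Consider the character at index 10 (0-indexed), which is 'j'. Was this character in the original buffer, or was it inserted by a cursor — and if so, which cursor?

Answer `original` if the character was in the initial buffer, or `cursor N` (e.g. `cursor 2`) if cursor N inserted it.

Answer: cursor 2

Derivation:
After op 1 (insert('n')): buffer="ntqxqxntyjj" (len 11), cursors c1@1 c2@7, authorship 1.....2....
After op 2 (insert('j')): buffer="njtqxqxnjtyjj" (len 13), cursors c1@2 c2@9, authorship 11.....22....
After op 3 (add_cursor(0)): buffer="njtqxqxnjtyjj" (len 13), cursors c3@0 c1@2 c2@9, authorship 11.....22....
After op 4 (insert('n')): buffer="nnjntqxqxnjntyjj" (len 16), cursors c3@1 c1@4 c2@12, authorship 3111.....222....
Authorship (.=original, N=cursor N): 3 1 1 1 . . . . . 2 2 2 . . . .
Index 10: author = 2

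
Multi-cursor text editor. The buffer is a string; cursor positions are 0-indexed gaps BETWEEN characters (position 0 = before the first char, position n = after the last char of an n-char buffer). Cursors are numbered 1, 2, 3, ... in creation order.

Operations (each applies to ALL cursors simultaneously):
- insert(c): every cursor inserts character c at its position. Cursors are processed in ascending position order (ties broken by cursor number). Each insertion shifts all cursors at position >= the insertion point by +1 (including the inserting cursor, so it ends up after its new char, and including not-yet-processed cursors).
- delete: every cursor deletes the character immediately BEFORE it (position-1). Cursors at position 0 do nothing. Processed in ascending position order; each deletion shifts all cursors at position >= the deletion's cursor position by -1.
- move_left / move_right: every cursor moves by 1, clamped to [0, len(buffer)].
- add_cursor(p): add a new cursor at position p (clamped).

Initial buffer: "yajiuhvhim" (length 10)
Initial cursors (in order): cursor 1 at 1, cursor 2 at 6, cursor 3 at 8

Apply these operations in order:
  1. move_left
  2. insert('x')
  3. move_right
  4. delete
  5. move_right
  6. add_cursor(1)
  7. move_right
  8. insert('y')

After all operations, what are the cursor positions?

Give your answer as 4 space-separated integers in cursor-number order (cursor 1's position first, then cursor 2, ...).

After op 1 (move_left): buffer="yajiuhvhim" (len 10), cursors c1@0 c2@5 c3@7, authorship ..........
After op 2 (insert('x')): buffer="xyajiuxhvxhim" (len 13), cursors c1@1 c2@7 c3@10, authorship 1.....2..3...
After op 3 (move_right): buffer="xyajiuxhvxhim" (len 13), cursors c1@2 c2@8 c3@11, authorship 1.....2..3...
After op 4 (delete): buffer="xajiuxvxim" (len 10), cursors c1@1 c2@6 c3@8, authorship 1....2.3..
After op 5 (move_right): buffer="xajiuxvxim" (len 10), cursors c1@2 c2@7 c3@9, authorship 1....2.3..
After op 6 (add_cursor(1)): buffer="xajiuxvxim" (len 10), cursors c4@1 c1@2 c2@7 c3@9, authorship 1....2.3..
After op 7 (move_right): buffer="xajiuxvxim" (len 10), cursors c4@2 c1@3 c2@8 c3@10, authorship 1....2.3..
After op 8 (insert('y')): buffer="xayjyiuxvxyimy" (len 14), cursors c4@3 c1@5 c2@11 c3@14, authorship 1.4.1..2.32..3

Answer: 5 11 14 3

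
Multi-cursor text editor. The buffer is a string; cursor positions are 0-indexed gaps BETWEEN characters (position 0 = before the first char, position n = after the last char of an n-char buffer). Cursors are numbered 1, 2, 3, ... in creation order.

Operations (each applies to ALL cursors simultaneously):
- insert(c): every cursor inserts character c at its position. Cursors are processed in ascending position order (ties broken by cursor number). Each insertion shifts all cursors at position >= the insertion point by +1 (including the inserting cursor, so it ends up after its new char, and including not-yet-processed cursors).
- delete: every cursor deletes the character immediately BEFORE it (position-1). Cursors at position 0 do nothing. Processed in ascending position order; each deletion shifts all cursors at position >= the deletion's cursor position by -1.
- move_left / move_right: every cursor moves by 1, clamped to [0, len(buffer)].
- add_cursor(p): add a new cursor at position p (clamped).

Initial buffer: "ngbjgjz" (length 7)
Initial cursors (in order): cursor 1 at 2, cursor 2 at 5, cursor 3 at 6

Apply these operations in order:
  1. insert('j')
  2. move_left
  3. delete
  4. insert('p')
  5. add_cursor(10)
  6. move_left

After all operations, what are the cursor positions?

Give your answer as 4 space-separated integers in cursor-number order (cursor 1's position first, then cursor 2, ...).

After op 1 (insert('j')): buffer="ngjbjgjjjz" (len 10), cursors c1@3 c2@7 c3@9, authorship ..1...2.3.
After op 2 (move_left): buffer="ngjbjgjjjz" (len 10), cursors c1@2 c2@6 c3@8, authorship ..1...2.3.
After op 3 (delete): buffer="njbjjjz" (len 7), cursors c1@1 c2@4 c3@5, authorship .1..23.
After op 4 (insert('p')): buffer="npjbjpjpjz" (len 10), cursors c1@2 c2@6 c3@8, authorship .11..2233.
After op 5 (add_cursor(10)): buffer="npjbjpjpjz" (len 10), cursors c1@2 c2@6 c3@8 c4@10, authorship .11..2233.
After op 6 (move_left): buffer="npjbjpjpjz" (len 10), cursors c1@1 c2@5 c3@7 c4@9, authorship .11..2233.

Answer: 1 5 7 9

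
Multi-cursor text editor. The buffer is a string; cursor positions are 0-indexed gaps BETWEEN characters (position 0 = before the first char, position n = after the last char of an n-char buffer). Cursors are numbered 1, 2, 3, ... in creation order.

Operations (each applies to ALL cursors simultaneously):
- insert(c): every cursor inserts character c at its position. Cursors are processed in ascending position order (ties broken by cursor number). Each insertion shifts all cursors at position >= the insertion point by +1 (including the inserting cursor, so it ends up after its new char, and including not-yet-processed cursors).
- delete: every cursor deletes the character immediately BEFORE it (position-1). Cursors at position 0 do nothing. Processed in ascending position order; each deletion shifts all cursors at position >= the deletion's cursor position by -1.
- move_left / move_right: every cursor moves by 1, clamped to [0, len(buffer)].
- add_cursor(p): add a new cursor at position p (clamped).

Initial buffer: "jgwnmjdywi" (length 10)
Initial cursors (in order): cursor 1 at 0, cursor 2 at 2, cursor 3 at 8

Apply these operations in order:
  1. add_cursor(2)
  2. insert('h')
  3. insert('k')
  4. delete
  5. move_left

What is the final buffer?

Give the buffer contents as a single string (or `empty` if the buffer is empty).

After op 1 (add_cursor(2)): buffer="jgwnmjdywi" (len 10), cursors c1@0 c2@2 c4@2 c3@8, authorship ..........
After op 2 (insert('h')): buffer="hjghhwnmjdyhwi" (len 14), cursors c1@1 c2@5 c4@5 c3@12, authorship 1..24......3..
After op 3 (insert('k')): buffer="hkjghhkkwnmjdyhkwi" (len 18), cursors c1@2 c2@8 c4@8 c3@16, authorship 11..2424......33..
After op 4 (delete): buffer="hjghhwnmjdyhwi" (len 14), cursors c1@1 c2@5 c4@5 c3@12, authorship 1..24......3..
After op 5 (move_left): buffer="hjghhwnmjdyhwi" (len 14), cursors c1@0 c2@4 c4@4 c3@11, authorship 1..24......3..

Answer: hjghhwnmjdyhwi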